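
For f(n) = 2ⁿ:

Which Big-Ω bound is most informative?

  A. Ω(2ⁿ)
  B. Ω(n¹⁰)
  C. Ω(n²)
A

f(n) = 2ⁿ is Ω(2ⁿ).
All listed options are valid Big-Ω bounds (lower bounds),
but Ω(2ⁿ) is the tightest (largest valid bound).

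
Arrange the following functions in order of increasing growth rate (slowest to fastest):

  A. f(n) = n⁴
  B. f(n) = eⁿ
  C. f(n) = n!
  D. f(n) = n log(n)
D < A < B < C

Comparing growth rates:
D = n log(n) is O(n log n)
A = n⁴ is O(n⁴)
B = eⁿ is O(eⁿ)
C = n! is O(n!)

Therefore, the order from slowest to fastest is: D < A < B < C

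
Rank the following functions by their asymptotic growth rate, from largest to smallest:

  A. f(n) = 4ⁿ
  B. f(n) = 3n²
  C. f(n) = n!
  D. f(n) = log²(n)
C > A > B > D

Comparing growth rates:
C = n! is O(n!)
A = 4ⁿ is O(4ⁿ)
B = 3n² is O(n²)
D = log²(n) is O(log² n)

Therefore, the order from fastest to slowest is: C > A > B > D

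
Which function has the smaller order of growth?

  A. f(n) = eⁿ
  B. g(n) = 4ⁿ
A

f(n) = eⁿ is O(eⁿ), while g(n) = 4ⁿ is O(4ⁿ).
Since O(eⁿ) grows slower than O(4ⁿ), f(n) is dominated.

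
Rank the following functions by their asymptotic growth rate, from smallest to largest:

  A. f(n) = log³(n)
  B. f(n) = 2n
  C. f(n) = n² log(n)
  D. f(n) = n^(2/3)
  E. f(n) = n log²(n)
A < D < B < E < C

Comparing growth rates:
A = log³(n) is O(log³ n)
D = n^(2/3) is O(n^(2/3))
B = 2n is O(n)
E = n log²(n) is O(n log² n)
C = n² log(n) is O(n² log n)

Therefore, the order from slowest to fastest is: A < D < B < E < C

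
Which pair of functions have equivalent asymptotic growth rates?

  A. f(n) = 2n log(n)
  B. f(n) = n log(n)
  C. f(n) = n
A and B

Examining each function:
  A. 2n log(n) is O(n log n)
  B. n log(n) is O(n log n)
  C. n is O(n)

Functions A and B both have the same complexity class.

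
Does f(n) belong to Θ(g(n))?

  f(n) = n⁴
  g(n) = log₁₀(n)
False

f(n) = n⁴ is O(n⁴), and g(n) = log₁₀(n) is O(log n).
Since they have different growth rates, f(n) = Θ(g(n)) is false.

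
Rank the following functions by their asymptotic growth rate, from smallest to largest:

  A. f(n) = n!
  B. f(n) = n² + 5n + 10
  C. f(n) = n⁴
B < C < A

Comparing growth rates:
B = n² + 5n + 10 is O(n²)
C = n⁴ is O(n⁴)
A = n! is O(n!)

Therefore, the order from slowest to fastest is: B < C < A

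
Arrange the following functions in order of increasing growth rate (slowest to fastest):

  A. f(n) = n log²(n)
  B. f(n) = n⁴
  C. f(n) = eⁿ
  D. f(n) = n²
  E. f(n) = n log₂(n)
E < A < D < B < C

Comparing growth rates:
E = n log₂(n) is O(n log n)
A = n log²(n) is O(n log² n)
D = n² is O(n²)
B = n⁴ is O(n⁴)
C = eⁿ is O(eⁿ)

Therefore, the order from slowest to fastest is: E < A < D < B < C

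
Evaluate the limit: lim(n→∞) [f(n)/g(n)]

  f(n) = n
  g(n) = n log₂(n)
0

Since n (O(n)) grows slower than n log₂(n) (O(n log n)),
the ratio f(n)/g(n) → 0 as n → ∞.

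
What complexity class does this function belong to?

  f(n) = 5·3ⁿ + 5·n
O(3ⁿ)

The dominant term in 5·3ⁿ + 5·n is 5·3ⁿ, which is Θ(3ⁿ).
Lower-order terms (5·n) are asymptotically negligible.
Constants are absorbed, so the tightest bound is O(3ⁿ).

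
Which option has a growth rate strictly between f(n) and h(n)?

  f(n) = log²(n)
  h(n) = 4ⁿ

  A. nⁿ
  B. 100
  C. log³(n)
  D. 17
C

We need g(n) with log²(n) = o(g(n)) and g(n) = o(4ⁿ), i.e. O(log² n) ≺ g ≺ O(4ⁿ).
Check each option:
  A. nⁿ — O(nⁿ) does not grow strictly slower than h(n)
  B. 100 — O(1) does not grow strictly faster than f(n)
  C. log³(n) — O(log³ n) is strictly between O(log² n) and O(4ⁿ) ✓
  D. 17 — O(1) does not grow strictly faster than f(n)

Only option C (log³(n)) lies strictly between.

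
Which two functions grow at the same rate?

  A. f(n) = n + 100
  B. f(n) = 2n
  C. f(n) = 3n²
A and B

Examining each function:
  A. n + 100 is O(n)
  B. 2n is O(n)
  C. 3n² is O(n²)

Functions A and B both have the same complexity class.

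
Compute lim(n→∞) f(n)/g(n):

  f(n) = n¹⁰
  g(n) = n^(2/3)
∞

Since n¹⁰ (O(n¹⁰)) grows faster than n^(2/3) (O(n^(2/3))),
the ratio f(n)/g(n) → ∞ as n → ∞.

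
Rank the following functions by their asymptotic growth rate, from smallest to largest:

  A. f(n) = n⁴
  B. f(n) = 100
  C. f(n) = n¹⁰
B < A < C

Comparing growth rates:
B = 100 is O(1)
A = n⁴ is O(n⁴)
C = n¹⁰ is O(n¹⁰)

Therefore, the order from slowest to fastest is: B < A < C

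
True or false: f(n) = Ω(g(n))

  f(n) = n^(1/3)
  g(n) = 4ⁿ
False

f(n) = n^(1/3) is O(n^(1/3)), and g(n) = 4ⁿ is O(4ⁿ).
Since O(n^(1/3)) grows slower than O(4ⁿ), f(n) = Ω(g(n)) is false.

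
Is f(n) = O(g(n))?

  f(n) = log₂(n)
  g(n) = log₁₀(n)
True

f(n) = log₂(n) and g(n) = log₁₀(n) are both O(log n).
Big-O permits equal growth rates (f ≤ c·g for some c), so f(n) = O(g(n)) is true.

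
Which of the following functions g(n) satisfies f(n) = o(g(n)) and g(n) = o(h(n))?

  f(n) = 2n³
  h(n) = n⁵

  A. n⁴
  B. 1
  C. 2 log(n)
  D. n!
A

We need g(n) with 2n³ = o(g(n)) and g(n) = o(n⁵), i.e. O(n³) ≺ g ≺ O(n⁵).
Check each option:
  A. n⁴ — O(n⁴) is strictly between O(n³) and O(n⁵) ✓
  B. 1 — O(1) does not grow strictly faster than f(n)
  C. 2 log(n) — O(log n) does not grow strictly faster than f(n)
  D. n! — O(n!) does not grow strictly slower than h(n)

Only option A (n⁴) lies strictly between.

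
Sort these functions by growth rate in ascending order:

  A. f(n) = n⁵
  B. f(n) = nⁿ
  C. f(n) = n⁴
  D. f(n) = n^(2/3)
D < C < A < B

Comparing growth rates:
D = n^(2/3) is O(n^(2/3))
C = n⁴ is O(n⁴)
A = n⁵ is O(n⁵)
B = nⁿ is O(nⁿ)

Therefore, the order from slowest to fastest is: D < C < A < B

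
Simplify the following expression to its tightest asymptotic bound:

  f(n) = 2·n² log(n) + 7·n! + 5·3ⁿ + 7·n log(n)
Θ(n!)

Order the terms by growth rate: 7·n log(n) ≺ 2·n² log(n) ≺ 5·3ⁿ ≺ 7·n!.
The fastest-growing term 7·n! dominates as n → ∞; dropping its constant factor gives Θ(n!).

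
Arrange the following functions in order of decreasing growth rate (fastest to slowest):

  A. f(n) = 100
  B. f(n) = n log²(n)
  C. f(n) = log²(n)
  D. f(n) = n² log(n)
D > B > C > A

Comparing growth rates:
D = n² log(n) is O(n² log n)
B = n log²(n) is O(n log² n)
C = log²(n) is O(log² n)
A = 100 is O(1)

Therefore, the order from fastest to slowest is: D > B > C > A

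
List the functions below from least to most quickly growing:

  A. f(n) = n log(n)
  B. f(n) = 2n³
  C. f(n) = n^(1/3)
C < A < B

Comparing growth rates:
C = n^(1/3) is O(n^(1/3))
A = n log(n) is O(n log n)
B = 2n³ is O(n³)

Therefore, the order from slowest to fastest is: C < A < B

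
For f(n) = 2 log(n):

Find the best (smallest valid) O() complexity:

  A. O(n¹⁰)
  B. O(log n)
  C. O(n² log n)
B

f(n) = 2 log(n) is O(log n).
All listed options are valid Big-O bounds (upper bounds),
but O(log n) is the tightest (smallest valid bound).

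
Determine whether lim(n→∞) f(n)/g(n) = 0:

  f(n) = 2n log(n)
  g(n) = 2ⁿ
True

f(n) = 2n log(n) is O(n log n), and g(n) = 2ⁿ is O(2ⁿ).
Since O(n log n) grows strictly slower than O(2ⁿ), f(n) = o(g(n)) is true.
This means lim(n→∞) f(n)/g(n) = 0.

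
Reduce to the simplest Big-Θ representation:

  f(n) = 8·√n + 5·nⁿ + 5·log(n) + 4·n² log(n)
Θ(nⁿ)

Order the terms by growth rate: 5·log(n) ≺ 8·√n ≺ 4·n² log(n) ≺ 5·nⁿ.
The fastest-growing term 5·nⁿ dominates as n → ∞; dropping its constant factor gives Θ(nⁿ).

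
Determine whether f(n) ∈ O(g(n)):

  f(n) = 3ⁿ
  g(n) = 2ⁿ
False

f(n) = 3ⁿ is O(3ⁿ), and g(n) = 2ⁿ is O(2ⁿ).
Since O(3ⁿ) grows faster than O(2ⁿ), f(n) = O(g(n)) is false.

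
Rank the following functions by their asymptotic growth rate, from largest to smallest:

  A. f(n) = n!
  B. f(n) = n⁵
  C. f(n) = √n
A > B > C

Comparing growth rates:
A = n! is O(n!)
B = n⁵ is O(n⁵)
C = √n is O(√n)

Therefore, the order from fastest to slowest is: A > B > C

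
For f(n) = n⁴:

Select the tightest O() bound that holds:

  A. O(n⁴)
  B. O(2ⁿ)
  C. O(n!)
A

f(n) = n⁴ is O(n⁴).
All listed options are valid Big-O bounds (upper bounds),
but O(n⁴) is the tightest (smallest valid bound).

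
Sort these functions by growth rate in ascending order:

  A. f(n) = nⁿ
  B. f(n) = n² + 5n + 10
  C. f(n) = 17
C < B < A

Comparing growth rates:
C = 17 is O(1)
B = n² + 5n + 10 is O(n²)
A = nⁿ is O(nⁿ)

Therefore, the order from slowest to fastest is: C < B < A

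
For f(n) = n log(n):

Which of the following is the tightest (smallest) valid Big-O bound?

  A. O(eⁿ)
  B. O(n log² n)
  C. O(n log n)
C

f(n) = n log(n) is O(n log n).
All listed options are valid Big-O bounds (upper bounds),
but O(n log n) is the tightest (smallest valid bound).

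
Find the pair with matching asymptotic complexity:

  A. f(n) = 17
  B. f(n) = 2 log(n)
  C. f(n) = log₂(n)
B and C

Examining each function:
  A. 17 is O(1)
  B. 2 log(n) is O(log n)
  C. log₂(n) is O(log n)

Functions B and C both have the same complexity class.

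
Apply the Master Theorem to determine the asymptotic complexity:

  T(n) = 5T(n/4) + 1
Θ(n^log₄(5))

Master Theorem: a = 5, b = 4, f(n) = 1.
Compute the critical exponent d = log₄(5) = 1.161.
Compare f(n) = Θ(1) against n^d:
  k = 0 < d = 1.161, so f(n) = O(n^(d-ε)) — Case 1.
  The recursion cost dominates: T(n) = Θ(n^d) = Θ(n^log₄(5)).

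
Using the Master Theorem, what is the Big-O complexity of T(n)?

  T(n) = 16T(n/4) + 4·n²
Θ(n² log n)

Master Theorem: a = 16, b = 4, f(n) = 4·n².
Compute the critical exponent d = log₄(16) = 2.
Compare f(n) = Θ(n²) against n^d:
  k = 2 = d, so f(n) = Θ(n^d) — Case 2.
  Work is balanced across levels: T(n) = Θ(n^d log n) = Θ(n² log n).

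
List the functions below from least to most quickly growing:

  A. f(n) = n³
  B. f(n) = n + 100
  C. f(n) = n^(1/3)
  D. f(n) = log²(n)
D < C < B < A

Comparing growth rates:
D = log²(n) is O(log² n)
C = n^(1/3) is O(n^(1/3))
B = n + 100 is O(n)
A = n³ is O(n³)

Therefore, the order from slowest to fastest is: D < C < B < A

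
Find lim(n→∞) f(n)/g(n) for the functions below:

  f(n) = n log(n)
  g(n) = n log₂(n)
log(2)

Since n log(n) and n log₂(n) have the same growth rate (O(n log n)),
the ratio converges to a constant: log(2).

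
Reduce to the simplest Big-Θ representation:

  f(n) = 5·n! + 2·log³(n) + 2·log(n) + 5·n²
Θ(n!)

Order the terms by growth rate: 2·log(n) ≺ 2·log³(n) ≺ 5·n² ≺ 5·n!.
The fastest-growing term 5·n! dominates as n → ∞; dropping its constant factor gives Θ(n!).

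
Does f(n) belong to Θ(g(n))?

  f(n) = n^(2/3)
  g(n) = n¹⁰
False

f(n) = n^(2/3) is O(n^(2/3)), and g(n) = n¹⁰ is O(n¹⁰).
Since they have different growth rates, f(n) = Θ(g(n)) is false.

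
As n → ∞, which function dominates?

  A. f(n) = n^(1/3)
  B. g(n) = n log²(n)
B

f(n) = n^(1/3) is O(n^(1/3)), while g(n) = n log²(n) is O(n log² n).
Since O(n log² n) grows faster than O(n^(1/3)), g(n) dominates.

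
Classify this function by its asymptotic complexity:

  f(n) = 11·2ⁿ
O(2ⁿ)

The dominant term in 11·2ⁿ is 11·2ⁿ, which is Θ(2ⁿ).
Constants are absorbed, so the tightest bound is O(2ⁿ).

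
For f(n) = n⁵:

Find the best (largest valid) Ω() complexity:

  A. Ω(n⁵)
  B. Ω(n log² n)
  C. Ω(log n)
A

f(n) = n⁵ is Ω(n⁵).
All listed options are valid Big-Ω bounds (lower bounds),
but Ω(n⁵) is the tightest (largest valid bound).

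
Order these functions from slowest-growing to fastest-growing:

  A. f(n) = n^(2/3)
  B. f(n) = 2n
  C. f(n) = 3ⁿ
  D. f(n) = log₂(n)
D < A < B < C

Comparing growth rates:
D = log₂(n) is O(log n)
A = n^(2/3) is O(n^(2/3))
B = 2n is O(n)
C = 3ⁿ is O(3ⁿ)

Therefore, the order from slowest to fastest is: D < A < B < C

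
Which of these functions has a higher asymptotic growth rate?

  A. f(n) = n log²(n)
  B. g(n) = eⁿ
B

f(n) = n log²(n) is O(n log² n), while g(n) = eⁿ is O(eⁿ).
Since O(eⁿ) grows faster than O(n log² n), g(n) dominates.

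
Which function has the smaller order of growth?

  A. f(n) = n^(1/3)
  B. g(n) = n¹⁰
A

f(n) = n^(1/3) is O(n^(1/3)), while g(n) = n¹⁰ is O(n¹⁰).
Since O(n^(1/3)) grows slower than O(n¹⁰), f(n) is dominated.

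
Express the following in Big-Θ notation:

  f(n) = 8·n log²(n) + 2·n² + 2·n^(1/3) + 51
Θ(n²)

Order the terms by growth rate: 51 ≺ 2·n^(1/3) ≺ 8·n log²(n) ≺ 2·n².
The fastest-growing term 2·n² dominates as n → ∞; dropping its constant factor gives Θ(n²).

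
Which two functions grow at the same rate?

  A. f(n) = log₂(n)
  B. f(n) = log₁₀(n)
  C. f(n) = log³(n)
A and B

Examining each function:
  A. log₂(n) is O(log n)
  B. log₁₀(n) is O(log n)
  C. log³(n) is O(log³ n)

Functions A and B both have the same complexity class.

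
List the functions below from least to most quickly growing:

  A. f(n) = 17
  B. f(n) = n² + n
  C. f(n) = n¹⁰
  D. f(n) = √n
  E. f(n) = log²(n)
A < E < D < B < C

Comparing growth rates:
A = 17 is O(1)
E = log²(n) is O(log² n)
D = √n is O(√n)
B = n² + n is O(n²)
C = n¹⁰ is O(n¹⁰)

Therefore, the order from slowest to fastest is: A < E < D < B < C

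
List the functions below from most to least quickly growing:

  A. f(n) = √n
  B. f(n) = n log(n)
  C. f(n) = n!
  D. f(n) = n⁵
C > D > B > A

Comparing growth rates:
C = n! is O(n!)
D = n⁵ is O(n⁵)
B = n log(n) is O(n log n)
A = √n is O(√n)

Therefore, the order from fastest to slowest is: C > D > B > A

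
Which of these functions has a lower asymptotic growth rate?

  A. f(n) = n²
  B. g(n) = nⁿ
A

f(n) = n² is O(n²), while g(n) = nⁿ is O(nⁿ).
Since O(n²) grows slower than O(nⁿ), f(n) is dominated.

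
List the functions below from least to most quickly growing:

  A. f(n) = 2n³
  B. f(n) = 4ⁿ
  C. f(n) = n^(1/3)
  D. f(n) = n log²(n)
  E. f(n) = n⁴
C < D < A < E < B

Comparing growth rates:
C = n^(1/3) is O(n^(1/3))
D = n log²(n) is O(n log² n)
A = 2n³ is O(n³)
E = n⁴ is O(n⁴)
B = 4ⁿ is O(4ⁿ)

Therefore, the order from slowest to fastest is: C < D < A < E < B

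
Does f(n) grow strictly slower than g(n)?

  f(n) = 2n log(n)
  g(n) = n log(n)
False

f(n) = 2n log(n) is O(n log n), and g(n) = n log(n) is O(n log n).
Since they have the same growth rate, f(n) = o(g(n)) is false.
(f = o(g) requires f to grow strictly slower, not equal.)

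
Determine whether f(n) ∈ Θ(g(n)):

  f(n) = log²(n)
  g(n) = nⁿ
False

f(n) = log²(n) is O(log² n), and g(n) = nⁿ is O(nⁿ).
Since they have different growth rates, f(n) = Θ(g(n)) is false.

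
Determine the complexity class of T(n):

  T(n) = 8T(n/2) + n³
Θ(n³ log n)

Master Theorem: a = 8, b = 2, f(n) = n³.
Compute the critical exponent d = log₂(8) = 3.
Compare f(n) = Θ(n³) against n^d:
  k = 3 = d, so f(n) = Θ(n^d) — Case 2.
  Work is balanced across levels: T(n) = Θ(n^d log n) = Θ(n³ log n).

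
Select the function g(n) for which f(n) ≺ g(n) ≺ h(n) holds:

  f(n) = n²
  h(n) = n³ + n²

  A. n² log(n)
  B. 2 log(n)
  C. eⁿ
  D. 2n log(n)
A

We need g(n) with n² = o(g(n)) and g(n) = o(n³ + n²), i.e. O(n²) ≺ g ≺ O(n³).
Check each option:
  A. n² log(n) — O(n² log n) is strictly between O(n²) and O(n³) ✓
  B. 2 log(n) — O(log n) does not grow strictly faster than f(n)
  C. eⁿ — O(eⁿ) does not grow strictly slower than h(n)
  D. 2n log(n) — O(n log n) does not grow strictly faster than f(n)

Only option A (n² log(n)) lies strictly between.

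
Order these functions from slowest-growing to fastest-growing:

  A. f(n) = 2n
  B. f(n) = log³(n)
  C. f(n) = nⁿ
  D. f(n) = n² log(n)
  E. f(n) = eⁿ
B < A < D < E < C

Comparing growth rates:
B = log³(n) is O(log³ n)
A = 2n is O(n)
D = n² log(n) is O(n² log n)
E = eⁿ is O(eⁿ)
C = nⁿ is O(nⁿ)

Therefore, the order from slowest to fastest is: B < A < D < E < C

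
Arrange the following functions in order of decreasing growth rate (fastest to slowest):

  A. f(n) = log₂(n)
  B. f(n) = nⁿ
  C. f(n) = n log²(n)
B > C > A

Comparing growth rates:
B = nⁿ is O(nⁿ)
C = n log²(n) is O(n log² n)
A = log₂(n) is O(log n)

Therefore, the order from fastest to slowest is: B > C > A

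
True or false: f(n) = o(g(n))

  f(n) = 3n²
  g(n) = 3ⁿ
True

f(n) = 3n² is O(n²), and g(n) = 3ⁿ is O(3ⁿ).
Since O(n²) grows strictly slower than O(3ⁿ), f(n) = o(g(n)) is true.
This means lim(n→∞) f(n)/g(n) = 0.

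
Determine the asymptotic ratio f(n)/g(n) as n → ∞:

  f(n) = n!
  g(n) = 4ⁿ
∞

Since n! (O(n!)) grows faster than 4ⁿ (O(4ⁿ)),
the ratio f(n)/g(n) → ∞ as n → ∞.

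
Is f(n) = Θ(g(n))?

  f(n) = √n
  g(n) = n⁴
False

f(n) = √n is O(√n), and g(n) = n⁴ is O(n⁴).
Since they have different growth rates, f(n) = Θ(g(n)) is false.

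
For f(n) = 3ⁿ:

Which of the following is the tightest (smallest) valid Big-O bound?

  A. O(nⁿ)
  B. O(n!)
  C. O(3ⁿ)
C

f(n) = 3ⁿ is O(3ⁿ).
All listed options are valid Big-O bounds (upper bounds),
but O(3ⁿ) is the tightest (smallest valid bound).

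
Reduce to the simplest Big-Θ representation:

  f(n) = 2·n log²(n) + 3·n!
Θ(n!)

Order the terms by growth rate: 2·n log²(n) ≺ 3·n!.
The fastest-growing term 3·n! dominates as n → ∞; dropping its constant factor gives Θ(n!).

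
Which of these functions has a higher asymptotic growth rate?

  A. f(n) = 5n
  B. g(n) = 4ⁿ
B

f(n) = 5n is O(n), while g(n) = 4ⁿ is O(4ⁿ).
Since O(4ⁿ) grows faster than O(n), g(n) dominates.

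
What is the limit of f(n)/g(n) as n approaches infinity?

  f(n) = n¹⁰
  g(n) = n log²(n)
∞

Since n¹⁰ (O(n¹⁰)) grows faster than n log²(n) (O(n log² n)),
the ratio f(n)/g(n) → ∞ as n → ∞.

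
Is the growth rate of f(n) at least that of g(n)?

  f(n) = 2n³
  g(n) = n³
True

f(n) = 2n³ and g(n) = n³ are both O(n³).
Big-Ω permits equal growth rates (f ≥ c·g for some c > 0), so f(n) = Ω(g(n)) is true.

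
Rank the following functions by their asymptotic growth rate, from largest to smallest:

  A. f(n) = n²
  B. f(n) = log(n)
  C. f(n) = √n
A > C > B

Comparing growth rates:
A = n² is O(n²)
C = √n is O(√n)
B = log(n) is O(log n)

Therefore, the order from fastest to slowest is: A > C > B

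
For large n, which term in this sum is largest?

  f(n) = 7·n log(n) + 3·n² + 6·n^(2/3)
3·n²

Looking at each term:
  - 7·n log(n) is O(n log n)
  - 3·n² is O(n²)
  - 6·n^(2/3) is O(n^(2/3))

The term 3·n² (O(n²)) grows fastest and dominates all others.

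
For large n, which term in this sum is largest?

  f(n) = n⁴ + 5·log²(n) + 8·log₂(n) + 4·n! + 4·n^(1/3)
4·n!

Looking at each term:
  - n⁴ is O(n⁴)
  - 5·log²(n) is O(log² n)
  - 8·log₂(n) is O(log n)
  - 4·n! is O(n!)
  - 4·n^(1/3) is O(n^(1/3))

The term 4·n! (O(n!)) grows fastest and dominates all others.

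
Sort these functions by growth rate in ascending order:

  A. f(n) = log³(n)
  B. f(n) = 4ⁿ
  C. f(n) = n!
A < B < C

Comparing growth rates:
A = log³(n) is O(log³ n)
B = 4ⁿ is O(4ⁿ)
C = n! is O(n!)

Therefore, the order from slowest to fastest is: A < B < C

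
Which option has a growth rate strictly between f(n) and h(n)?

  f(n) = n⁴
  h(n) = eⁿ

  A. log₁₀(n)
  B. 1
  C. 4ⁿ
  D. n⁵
D

We need g(n) with n⁴ = o(g(n)) and g(n) = o(eⁿ), i.e. O(n⁴) ≺ g ≺ O(eⁿ).
Check each option:
  A. log₁₀(n) — O(log n) does not grow strictly faster than f(n)
  B. 1 — O(1) does not grow strictly faster than f(n)
  C. 4ⁿ — O(4ⁿ) does not grow strictly slower than h(n)
  D. n⁵ — O(n⁵) is strictly between O(n⁴) and O(eⁿ) ✓

Only option D (n⁵) lies strictly between.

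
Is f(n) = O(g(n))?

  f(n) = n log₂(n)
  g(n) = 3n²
True

f(n) = n log₂(n) is O(n log n), and g(n) = 3n² is O(n²).
Since O(n log n) ⊆ O(n²) (f grows no faster than g), f(n) = O(g(n)) is true.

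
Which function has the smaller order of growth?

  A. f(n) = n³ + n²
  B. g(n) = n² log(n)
B

f(n) = n³ + n² is O(n³), while g(n) = n² log(n) is O(n² log n).
Since O(n² log n) grows slower than O(n³), g(n) is dominated.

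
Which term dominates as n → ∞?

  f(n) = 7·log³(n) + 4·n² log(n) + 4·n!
4·n!

Looking at each term:
  - 7·log³(n) is O(log³ n)
  - 4·n² log(n) is O(n² log n)
  - 4·n! is O(n!)

The term 4·n! (O(n!)) grows fastest and dominates all others.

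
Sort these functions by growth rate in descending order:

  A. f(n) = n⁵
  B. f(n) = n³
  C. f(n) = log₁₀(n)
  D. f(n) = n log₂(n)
A > B > D > C

Comparing growth rates:
A = n⁵ is O(n⁵)
B = n³ is O(n³)
D = n log₂(n) is O(n log n)
C = log₁₀(n) is O(log n)

Therefore, the order from fastest to slowest is: A > B > D > C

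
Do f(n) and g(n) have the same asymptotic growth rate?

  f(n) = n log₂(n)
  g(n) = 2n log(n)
True

f(n) = n log₂(n) and g(n) = 2n log(n) are both O(n log n).
Since they have the same asymptotic growth rate, f(n) = Θ(g(n)) is true.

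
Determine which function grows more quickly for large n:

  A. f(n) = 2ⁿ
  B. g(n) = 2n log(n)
A

f(n) = 2ⁿ is O(2ⁿ), while g(n) = 2n log(n) is O(n log n).
Since O(2ⁿ) grows faster than O(n log n), f(n) dominates.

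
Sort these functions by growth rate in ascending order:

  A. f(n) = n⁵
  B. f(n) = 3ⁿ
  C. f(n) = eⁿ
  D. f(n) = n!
A < C < B < D

Comparing growth rates:
A = n⁵ is O(n⁵)
C = eⁿ is O(eⁿ)
B = 3ⁿ is O(3ⁿ)
D = n! is O(n!)

Therefore, the order from slowest to fastest is: A < C < B < D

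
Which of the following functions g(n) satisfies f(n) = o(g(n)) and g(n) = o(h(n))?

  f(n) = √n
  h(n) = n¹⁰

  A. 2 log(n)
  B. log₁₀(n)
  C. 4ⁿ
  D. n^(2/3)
D

We need g(n) with √n = o(g(n)) and g(n) = o(n¹⁰), i.e. O(√n) ≺ g ≺ O(n¹⁰).
Check each option:
  A. 2 log(n) — O(log n) does not grow strictly faster than f(n)
  B. log₁₀(n) — O(log n) does not grow strictly faster than f(n)
  C. 4ⁿ — O(4ⁿ) does not grow strictly slower than h(n)
  D. n^(2/3) — O(n^(2/3)) is strictly between O(√n) and O(n¹⁰) ✓

Only option D (n^(2/3)) lies strictly between.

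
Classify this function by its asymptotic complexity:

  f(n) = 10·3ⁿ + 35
O(3ⁿ)

The dominant term in 10·3ⁿ + 35 is 10·3ⁿ, which is Θ(3ⁿ).
Lower-order terms (35) are asymptotically negligible.
Constants are absorbed, so the tightest bound is O(3ⁿ).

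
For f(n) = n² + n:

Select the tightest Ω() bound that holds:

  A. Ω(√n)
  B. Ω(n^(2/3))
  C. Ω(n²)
C

f(n) = n² + n is Ω(n²).
All listed options are valid Big-Ω bounds (lower bounds),
but Ω(n²) is the tightest (largest valid bound).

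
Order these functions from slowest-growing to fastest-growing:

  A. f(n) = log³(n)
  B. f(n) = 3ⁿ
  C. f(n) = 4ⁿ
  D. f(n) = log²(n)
D < A < B < C

Comparing growth rates:
D = log²(n) is O(log² n)
A = log³(n) is O(log³ n)
B = 3ⁿ is O(3ⁿ)
C = 4ⁿ is O(4ⁿ)

Therefore, the order from slowest to fastest is: D < A < B < C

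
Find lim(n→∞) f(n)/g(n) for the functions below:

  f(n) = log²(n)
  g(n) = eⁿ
0

Since log²(n) (O(log² n)) grows slower than eⁿ (O(eⁿ)),
the ratio f(n)/g(n) → 0 as n → ∞.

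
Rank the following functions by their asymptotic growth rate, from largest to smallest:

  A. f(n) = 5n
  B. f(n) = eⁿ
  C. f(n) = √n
B > A > C

Comparing growth rates:
B = eⁿ is O(eⁿ)
A = 5n is O(n)
C = √n is O(√n)

Therefore, the order from fastest to slowest is: B > A > C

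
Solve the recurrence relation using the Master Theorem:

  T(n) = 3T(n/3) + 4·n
Θ(n log n)

Master Theorem: a = 3, b = 3, f(n) = 4·n.
Compute the critical exponent d = log₃(3) = 1.
Compare f(n) = Θ(n) against n^d:
  k = 1 = d, so f(n) = Θ(n^d) — Case 2.
  Work is balanced across levels: T(n) = Θ(n^d log n) = Θ(n log n).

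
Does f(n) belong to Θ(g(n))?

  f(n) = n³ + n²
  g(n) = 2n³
True

f(n) = n³ + n² and g(n) = 2n³ are both O(n³).
Since they have the same asymptotic growth rate, f(n) = Θ(g(n)) is true.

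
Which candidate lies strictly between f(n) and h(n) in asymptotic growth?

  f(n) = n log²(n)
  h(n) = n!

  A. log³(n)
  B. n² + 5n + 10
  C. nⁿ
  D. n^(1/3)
B

We need g(n) with n log²(n) = o(g(n)) and g(n) = o(n!), i.e. O(n log² n) ≺ g ≺ O(n!).
Check each option:
  A. log³(n) — O(log³ n) does not grow strictly faster than f(n)
  B. n² + 5n + 10 — O(n²) is strictly between O(n log² n) and O(n!) ✓
  C. nⁿ — O(nⁿ) does not grow strictly slower than h(n)
  D. n^(1/3) — O(n^(1/3)) does not grow strictly faster than f(n)

Only option B (n² + 5n + 10) lies strictly between.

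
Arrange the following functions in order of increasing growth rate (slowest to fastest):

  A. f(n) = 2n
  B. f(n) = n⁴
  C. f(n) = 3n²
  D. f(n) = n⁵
A < C < B < D

Comparing growth rates:
A = 2n is O(n)
C = 3n² is O(n²)
B = n⁴ is O(n⁴)
D = n⁵ is O(n⁵)

Therefore, the order from slowest to fastest is: A < C < B < D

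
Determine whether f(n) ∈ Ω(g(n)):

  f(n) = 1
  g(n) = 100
True

f(n) = 1 and g(n) = 100 are both O(1).
Big-Ω permits equal growth rates (f ≥ c·g for some c > 0), so f(n) = Ω(g(n)) is true.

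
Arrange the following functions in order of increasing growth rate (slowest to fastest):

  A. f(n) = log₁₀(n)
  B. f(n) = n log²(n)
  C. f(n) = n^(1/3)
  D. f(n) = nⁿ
A < C < B < D

Comparing growth rates:
A = log₁₀(n) is O(log n)
C = n^(1/3) is O(n^(1/3))
B = n log²(n) is O(n log² n)
D = nⁿ is O(nⁿ)

Therefore, the order from slowest to fastest is: A < C < B < D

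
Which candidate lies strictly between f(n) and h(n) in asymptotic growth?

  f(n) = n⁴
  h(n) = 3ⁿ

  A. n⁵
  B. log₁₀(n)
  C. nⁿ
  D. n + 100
A

We need g(n) with n⁴ = o(g(n)) and g(n) = o(3ⁿ), i.e. O(n⁴) ≺ g ≺ O(3ⁿ).
Check each option:
  A. n⁵ — O(n⁵) is strictly between O(n⁴) and O(3ⁿ) ✓
  B. log₁₀(n) — O(log n) does not grow strictly faster than f(n)
  C. nⁿ — O(nⁿ) does not grow strictly slower than h(n)
  D. n + 100 — O(n) does not grow strictly faster than f(n)

Only option A (n⁵) lies strictly between.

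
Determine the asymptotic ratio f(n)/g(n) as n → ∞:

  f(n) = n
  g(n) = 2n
1/2

Since n and 2n have the same growth rate (O(n)),
the ratio converges to a constant: 1/2.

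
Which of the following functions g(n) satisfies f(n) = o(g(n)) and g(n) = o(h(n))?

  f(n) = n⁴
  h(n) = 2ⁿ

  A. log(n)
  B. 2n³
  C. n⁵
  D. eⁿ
C

We need g(n) with n⁴ = o(g(n)) and g(n) = o(2ⁿ), i.e. O(n⁴) ≺ g ≺ O(2ⁿ).
Check each option:
  A. log(n) — O(log n) does not grow strictly faster than f(n)
  B. 2n³ — O(n³) does not grow strictly faster than f(n)
  C. n⁵ — O(n⁵) is strictly between O(n⁴) and O(2ⁿ) ✓
  D. eⁿ — O(eⁿ) does not grow strictly slower than h(n)

Only option C (n⁵) lies strictly between.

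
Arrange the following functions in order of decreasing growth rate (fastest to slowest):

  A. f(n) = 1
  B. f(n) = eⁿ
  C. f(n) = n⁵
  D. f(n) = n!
D > B > C > A

Comparing growth rates:
D = n! is O(n!)
B = eⁿ is O(eⁿ)
C = n⁵ is O(n⁵)
A = 1 is O(1)

Therefore, the order from fastest to slowest is: D > B > C > A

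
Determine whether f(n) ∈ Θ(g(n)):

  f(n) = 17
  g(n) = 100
True

f(n) = 17 and g(n) = 100 are both O(1).
Since they have the same asymptotic growth rate, f(n) = Θ(g(n)) is true.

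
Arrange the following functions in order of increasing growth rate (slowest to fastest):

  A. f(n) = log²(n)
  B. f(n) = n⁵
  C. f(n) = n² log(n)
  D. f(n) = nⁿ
A < C < B < D

Comparing growth rates:
A = log²(n) is O(log² n)
C = n² log(n) is O(n² log n)
B = n⁵ is O(n⁵)
D = nⁿ is O(nⁿ)

Therefore, the order from slowest to fastest is: A < C < B < D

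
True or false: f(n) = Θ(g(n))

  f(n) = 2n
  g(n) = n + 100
True

f(n) = 2n and g(n) = n + 100 are both O(n).
Since they have the same asymptotic growth rate, f(n) = Θ(g(n)) is true.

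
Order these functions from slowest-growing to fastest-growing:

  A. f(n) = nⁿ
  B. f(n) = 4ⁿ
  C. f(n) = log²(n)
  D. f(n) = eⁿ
C < D < B < A

Comparing growth rates:
C = log²(n) is O(log² n)
D = eⁿ is O(eⁿ)
B = 4ⁿ is O(4ⁿ)
A = nⁿ is O(nⁿ)

Therefore, the order from slowest to fastest is: C < D < B < A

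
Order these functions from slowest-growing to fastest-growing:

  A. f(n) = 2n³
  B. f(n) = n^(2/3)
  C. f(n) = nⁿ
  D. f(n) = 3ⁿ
B < A < D < C

Comparing growth rates:
B = n^(2/3) is O(n^(2/3))
A = 2n³ is O(n³)
D = 3ⁿ is O(3ⁿ)
C = nⁿ is O(nⁿ)

Therefore, the order from slowest to fastest is: B < A < D < C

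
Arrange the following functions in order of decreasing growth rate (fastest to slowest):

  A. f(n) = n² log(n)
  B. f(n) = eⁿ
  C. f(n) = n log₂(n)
B > A > C

Comparing growth rates:
B = eⁿ is O(eⁿ)
A = n² log(n) is O(n² log n)
C = n log₂(n) is O(n log n)

Therefore, the order from fastest to slowest is: B > A > C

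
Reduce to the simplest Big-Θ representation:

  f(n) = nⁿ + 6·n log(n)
Θ(nⁿ)

Order the terms by growth rate: 6·n log(n) ≺ nⁿ.
The fastest-growing term nⁿ dominates as n → ∞; dropping its constant factor gives Θ(nⁿ).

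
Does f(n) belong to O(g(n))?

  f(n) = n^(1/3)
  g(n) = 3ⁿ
True

f(n) = n^(1/3) is O(n^(1/3)), and g(n) = 3ⁿ is O(3ⁿ).
Since O(n^(1/3)) ⊆ O(3ⁿ) (f grows no faster than g), f(n) = O(g(n)) is true.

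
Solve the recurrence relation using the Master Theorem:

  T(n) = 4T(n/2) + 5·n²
Θ(n² log n)

Master Theorem: a = 4, b = 2, f(n) = 5·n².
Compute the critical exponent d = log₂(4) = 2.
Compare f(n) = Θ(n²) against n^d:
  k = 2 = d, so f(n) = Θ(n^d) — Case 2.
  Work is balanced across levels: T(n) = Θ(n^d log n) = Θ(n² log n).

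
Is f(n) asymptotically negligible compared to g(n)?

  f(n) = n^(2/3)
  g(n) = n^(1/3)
False

f(n) = n^(2/3) is O(n^(2/3)), and g(n) = n^(1/3) is O(n^(1/3)).
Since O(n^(2/3)) grows faster than or equal to O(n^(1/3)), f(n) = o(g(n)) is false.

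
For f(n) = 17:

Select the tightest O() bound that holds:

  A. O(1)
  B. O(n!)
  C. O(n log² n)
A

f(n) = 17 is O(1).
All listed options are valid Big-O bounds (upper bounds),
but O(1) is the tightest (smallest valid bound).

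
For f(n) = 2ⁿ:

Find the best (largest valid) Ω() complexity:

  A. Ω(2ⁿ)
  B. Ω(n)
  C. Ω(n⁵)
A

f(n) = 2ⁿ is Ω(2ⁿ).
All listed options are valid Big-Ω bounds (lower bounds),
but Ω(2ⁿ) is the tightest (largest valid bound).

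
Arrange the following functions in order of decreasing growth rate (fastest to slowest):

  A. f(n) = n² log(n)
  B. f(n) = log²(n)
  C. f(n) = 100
A > B > C

Comparing growth rates:
A = n² log(n) is O(n² log n)
B = log²(n) is O(log² n)
C = 100 is O(1)

Therefore, the order from fastest to slowest is: A > B > C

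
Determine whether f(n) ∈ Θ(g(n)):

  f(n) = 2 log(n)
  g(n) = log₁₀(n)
True

f(n) = 2 log(n) and g(n) = log₁₀(n) are both O(log n).
Since they have the same asymptotic growth rate, f(n) = Θ(g(n)) is true.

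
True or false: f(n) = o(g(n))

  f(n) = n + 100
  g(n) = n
False

f(n) = n + 100 is O(n), and g(n) = n is O(n).
Since they have the same growth rate, f(n) = o(g(n)) is false.
(f = o(g) requires f to grow strictly slower, not equal.)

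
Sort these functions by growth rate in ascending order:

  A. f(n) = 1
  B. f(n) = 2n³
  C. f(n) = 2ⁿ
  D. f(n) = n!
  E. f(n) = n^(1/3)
A < E < B < C < D

Comparing growth rates:
A = 1 is O(1)
E = n^(1/3) is O(n^(1/3))
B = 2n³ is O(n³)
C = 2ⁿ is O(2ⁿ)
D = n! is O(n!)

Therefore, the order from slowest to fastest is: A < E < B < C < D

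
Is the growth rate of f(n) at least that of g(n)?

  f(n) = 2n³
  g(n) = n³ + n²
True

f(n) = 2n³ and g(n) = n³ + n² are both O(n³).
Big-Ω permits equal growth rates (f ≥ c·g for some c > 0), so f(n) = Ω(g(n)) is true.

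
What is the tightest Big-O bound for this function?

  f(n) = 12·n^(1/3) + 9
O(n^(1/3))

The dominant term in 12·n^(1/3) + 9 is 12·n^(1/3), which is Θ(n^(1/3)).
Lower-order terms (9) are asymptotically negligible.
Constants are absorbed, so the tightest bound is O(n^(1/3)).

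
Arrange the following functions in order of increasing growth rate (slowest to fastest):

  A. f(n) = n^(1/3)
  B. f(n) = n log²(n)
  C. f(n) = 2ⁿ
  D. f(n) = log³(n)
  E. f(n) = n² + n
D < A < B < E < C

Comparing growth rates:
D = log³(n) is O(log³ n)
A = n^(1/3) is O(n^(1/3))
B = n log²(n) is O(n log² n)
E = n² + n is O(n²)
C = 2ⁿ is O(2ⁿ)

Therefore, the order from slowest to fastest is: D < A < B < E < C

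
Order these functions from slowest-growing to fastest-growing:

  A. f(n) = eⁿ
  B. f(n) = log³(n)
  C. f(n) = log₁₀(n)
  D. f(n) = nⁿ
C < B < A < D

Comparing growth rates:
C = log₁₀(n) is O(log n)
B = log³(n) is O(log³ n)
A = eⁿ is O(eⁿ)
D = nⁿ is O(nⁿ)

Therefore, the order from slowest to fastest is: C < B < A < D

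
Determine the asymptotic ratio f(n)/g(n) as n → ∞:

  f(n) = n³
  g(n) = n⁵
0

Since n³ (O(n³)) grows slower than n⁵ (O(n⁵)),
the ratio f(n)/g(n) → 0 as n → ∞.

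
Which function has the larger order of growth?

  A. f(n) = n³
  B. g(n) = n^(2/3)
A

f(n) = n³ is O(n³), while g(n) = n^(2/3) is O(n^(2/3)).
Since O(n³) grows faster than O(n^(2/3)), f(n) dominates.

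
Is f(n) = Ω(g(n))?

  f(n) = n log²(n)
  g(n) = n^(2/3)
True

f(n) = n log²(n) is O(n log² n), and g(n) = n^(2/3) is O(n^(2/3)).
Since O(n log² n) grows at least as fast as O(n^(2/3)), f(n) = Ω(g(n)) is true.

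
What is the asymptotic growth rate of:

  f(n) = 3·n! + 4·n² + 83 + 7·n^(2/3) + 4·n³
Θ(n!)

Order the terms by growth rate: 83 ≺ 7·n^(2/3) ≺ 4·n² ≺ 4·n³ ≺ 3·n!.
The fastest-growing term 3·n! dominates as n → ∞; dropping its constant factor gives Θ(n!).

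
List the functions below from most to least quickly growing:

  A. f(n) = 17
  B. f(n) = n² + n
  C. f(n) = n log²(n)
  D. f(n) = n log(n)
B > C > D > A

Comparing growth rates:
B = n² + n is O(n²)
C = n log²(n) is O(n log² n)
D = n log(n) is O(n log n)
A = 17 is O(1)

Therefore, the order from fastest to slowest is: B > C > D > A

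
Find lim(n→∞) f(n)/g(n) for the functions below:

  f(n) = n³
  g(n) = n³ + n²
1

Since n³ and n³ + n² have the same growth rate (O(n³)),
the ratio converges to a constant: 1.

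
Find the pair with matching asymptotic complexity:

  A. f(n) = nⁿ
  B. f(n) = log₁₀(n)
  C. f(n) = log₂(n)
B and C

Examining each function:
  A. nⁿ is O(nⁿ)
  B. log₁₀(n) is O(log n)
  C. log₂(n) is O(log n)

Functions B and C both have the same complexity class.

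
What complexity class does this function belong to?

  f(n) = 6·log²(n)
O(log² n)

The dominant term in 6·log²(n) is 6·log²(n), which is Θ(log² n).
Constants are absorbed, so the tightest bound is O(log² n).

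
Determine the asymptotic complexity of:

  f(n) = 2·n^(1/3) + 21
O(n^(1/3))

The dominant term in 2·n^(1/3) + 21 is 2·n^(1/3), which is Θ(n^(1/3)).
Lower-order terms (21) are asymptotically negligible.
Constants are absorbed, so the tightest bound is O(n^(1/3)).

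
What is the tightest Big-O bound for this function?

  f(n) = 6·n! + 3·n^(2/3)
O(n!)

The dominant term in 6·n! + 3·n^(2/3) is 6·n!, which is Θ(n!).
Lower-order terms (3·n^(2/3)) are asymptotically negligible.
Constants are absorbed, so the tightest bound is O(n!).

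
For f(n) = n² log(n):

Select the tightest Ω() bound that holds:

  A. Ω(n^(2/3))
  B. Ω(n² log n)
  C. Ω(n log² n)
B

f(n) = n² log(n) is Ω(n² log n).
All listed options are valid Big-Ω bounds (lower bounds),
but Ω(n² log n) is the tightest (largest valid bound).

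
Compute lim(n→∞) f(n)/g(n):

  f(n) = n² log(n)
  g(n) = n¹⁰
0

Since n² log(n) (O(n² log n)) grows slower than n¹⁰ (O(n¹⁰)),
the ratio f(n)/g(n) → 0 as n → ∞.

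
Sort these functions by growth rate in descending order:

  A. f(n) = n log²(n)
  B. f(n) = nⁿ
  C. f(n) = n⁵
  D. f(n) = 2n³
B > C > D > A

Comparing growth rates:
B = nⁿ is O(nⁿ)
C = n⁵ is O(n⁵)
D = 2n³ is O(n³)
A = n log²(n) is O(n log² n)

Therefore, the order from fastest to slowest is: B > C > D > A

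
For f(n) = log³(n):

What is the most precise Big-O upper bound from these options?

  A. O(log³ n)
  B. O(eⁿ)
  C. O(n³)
A

f(n) = log³(n) is O(log³ n).
All listed options are valid Big-O bounds (upper bounds),
but O(log³ n) is the tightest (smallest valid bound).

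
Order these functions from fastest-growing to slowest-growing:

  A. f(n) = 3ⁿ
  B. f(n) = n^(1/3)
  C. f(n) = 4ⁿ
C > A > B

Comparing growth rates:
C = 4ⁿ is O(4ⁿ)
A = 3ⁿ is O(3ⁿ)
B = n^(1/3) is O(n^(1/3))

Therefore, the order from fastest to slowest is: C > A > B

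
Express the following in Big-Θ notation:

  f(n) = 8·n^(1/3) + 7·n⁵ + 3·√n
Θ(n⁵)

Order the terms by growth rate: 8·n^(1/3) ≺ 3·√n ≺ 7·n⁵.
The fastest-growing term 7·n⁵ dominates as n → ∞; dropping its constant factor gives Θ(n⁵).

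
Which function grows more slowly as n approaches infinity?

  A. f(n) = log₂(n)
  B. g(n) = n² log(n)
A

f(n) = log₂(n) is O(log n), while g(n) = n² log(n) is O(n² log n).
Since O(log n) grows slower than O(n² log n), f(n) is dominated.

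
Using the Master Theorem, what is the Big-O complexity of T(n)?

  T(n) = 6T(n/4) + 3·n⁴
Θ(n⁴)

Master Theorem: a = 6, b = 4, f(n) = 3·n⁴.
Compute the critical exponent d = log₄(6) = 1.292.
Compare f(n) = Θ(n⁴) against n^d:
  k = 4 > d = 1.292, so f(n) = Ω(n^(d+ε)) — Case 3.
  Regularity: a·(n/b)^4/n^4 = a/b^4 = 6/256 < 1 ✓.
  The top-level work dominates: T(n) = Θ(f(n)) = Θ(n⁴).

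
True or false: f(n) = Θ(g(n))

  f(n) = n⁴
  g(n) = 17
False

f(n) = n⁴ is O(n⁴), and g(n) = 17 is O(1).
Since they have different growth rates, f(n) = Θ(g(n)) is false.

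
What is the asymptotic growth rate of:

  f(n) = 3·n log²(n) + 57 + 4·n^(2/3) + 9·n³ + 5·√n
Θ(n³)

Order the terms by growth rate: 57 ≺ 5·√n ≺ 4·n^(2/3) ≺ 3·n log²(n) ≺ 9·n³.
The fastest-growing term 9·n³ dominates as n → ∞; dropping its constant factor gives Θ(n³).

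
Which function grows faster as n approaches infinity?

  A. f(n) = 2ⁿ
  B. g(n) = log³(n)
A

f(n) = 2ⁿ is O(2ⁿ), while g(n) = log³(n) is O(log³ n).
Since O(2ⁿ) grows faster than O(log³ n), f(n) dominates.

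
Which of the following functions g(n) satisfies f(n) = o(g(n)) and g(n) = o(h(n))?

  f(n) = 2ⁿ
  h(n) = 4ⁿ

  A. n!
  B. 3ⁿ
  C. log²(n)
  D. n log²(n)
B

We need g(n) with 2ⁿ = o(g(n)) and g(n) = o(4ⁿ), i.e. O(2ⁿ) ≺ g ≺ O(4ⁿ).
Check each option:
  A. n! — O(n!) does not grow strictly slower than h(n)
  B. 3ⁿ — O(3ⁿ) is strictly between O(2ⁿ) and O(4ⁿ) ✓
  C. log²(n) — O(log² n) does not grow strictly faster than f(n)
  D. n log²(n) — O(n log² n) does not grow strictly faster than f(n)

Only option B (3ⁿ) lies strictly between.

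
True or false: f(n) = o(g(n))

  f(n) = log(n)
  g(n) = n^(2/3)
True

f(n) = log(n) is O(log n), and g(n) = n^(2/3) is O(n^(2/3)).
Since O(log n) grows strictly slower than O(n^(2/3)), f(n) = o(g(n)) is true.
This means lim(n→∞) f(n)/g(n) = 0.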